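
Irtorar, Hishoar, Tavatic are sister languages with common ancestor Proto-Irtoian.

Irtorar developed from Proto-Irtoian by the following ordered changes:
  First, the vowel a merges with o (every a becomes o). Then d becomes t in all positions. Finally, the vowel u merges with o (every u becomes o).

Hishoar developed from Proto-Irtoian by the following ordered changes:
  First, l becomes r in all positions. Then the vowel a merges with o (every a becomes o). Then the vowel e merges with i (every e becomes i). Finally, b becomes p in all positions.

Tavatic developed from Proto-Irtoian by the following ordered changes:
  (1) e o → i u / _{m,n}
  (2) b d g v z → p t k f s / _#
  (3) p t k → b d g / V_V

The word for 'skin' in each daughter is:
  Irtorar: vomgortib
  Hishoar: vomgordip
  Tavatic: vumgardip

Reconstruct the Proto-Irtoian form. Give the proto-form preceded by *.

*vomgardib

Position 5: Irtorar has o, Hishoar has o, Tavatic has a. Tavatic preserves a here (none of its changes turn any other segment into a), so the proto-segment is *a.
Position 9: Irtorar has b, Hishoar has p, Tavatic has p. Irtorar preserves b here (none of its changes turn any other segment into b), so the proto-segment is *b.
Position 7: Irtorar has t, Hishoar has d, Tavatic has d. Hishoar preserves d here (none of its changes turn any other segment into d), so the proto-segment is *d.
Verify the candidate proto-form against each daughter:
Irtorar: *vomgardib
  vomgardib → vomgordib   [vowel merger]
  vomgordib → vomgortib   [unconditioned shift]
  vomgortib (rule 3 does not apply)
  giving Irtorar vomgortib.
Hishoar: *vomgardib
  vomgardib (rule 1 does not apply)
  vomgardib → vomgordib   [vowel merger]
  vomgordib (rule 3 does not apply)
  vomgordib → vomgordip   [unconditioned shift]
  giving Hishoar vomgordip.
Tavatic: *vomgardib
  vomgardib → vumgardib   [pre-nasal raising]
  vumgardib → vumgardip   [final devoicing]
  vumgardip (rule 3 does not apply)
  giving Tavatic vumgardip.
No other proto-form is consistent with every reflex, so the reconstruction is *vomgardib.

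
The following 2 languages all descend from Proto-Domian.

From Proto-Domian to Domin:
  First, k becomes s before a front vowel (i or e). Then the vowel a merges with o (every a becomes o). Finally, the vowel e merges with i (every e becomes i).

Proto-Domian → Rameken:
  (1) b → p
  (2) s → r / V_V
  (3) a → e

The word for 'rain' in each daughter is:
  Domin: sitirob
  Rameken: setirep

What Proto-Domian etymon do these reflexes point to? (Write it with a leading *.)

Position 6: Domin has o, Rameken has e. Taking the neighbouring segments as reconstructed: Domin o could go back to *a or *o; Rameken e could go back to *a or *e — the one source consistent with every daughter is *a.
Position 7: Domin has b, Rameken has p. Domin preserves b here (none of its changes turn any other segment into b), so the proto-segment is *b.
Position 2: Domin has i, Rameken has e. Taking the neighbouring segments as reconstructed: Domin i could go back to *e or *i; Rameken e could go back to *a or *e — the one source consistent with every daughter is *e.
Verify the candidate proto-form against each daughter:
Domin: start from *setirab.
  rule 1: no change — setirab
  rule 2 (vowel merger): setirab → setirob
  rule 3 (vowel merger): setirob → sitirob
  ⇒ Domin sitirob
Rameken: start from *setirab.
  rule 1 (unconditioned shift): setirab → setirap
  rule 2: no change — setirap
  rule 3 (vowel merger): setirap → setirep
  ⇒ Rameken setirep
*setirab is the unique common source.

*setirab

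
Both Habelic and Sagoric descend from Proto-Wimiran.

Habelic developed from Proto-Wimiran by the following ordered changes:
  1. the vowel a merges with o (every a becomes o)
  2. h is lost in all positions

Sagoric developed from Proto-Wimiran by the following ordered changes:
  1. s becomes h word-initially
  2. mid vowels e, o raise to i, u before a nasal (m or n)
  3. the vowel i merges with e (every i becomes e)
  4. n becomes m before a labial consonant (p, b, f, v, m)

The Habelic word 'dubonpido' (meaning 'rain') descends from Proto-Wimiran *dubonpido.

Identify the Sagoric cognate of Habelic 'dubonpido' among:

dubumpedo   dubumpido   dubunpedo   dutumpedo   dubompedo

dubumpedo

Sagoric: *dubonpido
  dubonpido (rule 1 does not apply)
  dubonpido → dubunpido   [pre-nasal raising]
  dubunpido → dubunpedo   [vowel merger]
  dubunpedo → dubumpedo   [nasal place assimilation]
  giving Sagoric dubumpedo.
The other candidates each miss or misapply at least one Sagoric change.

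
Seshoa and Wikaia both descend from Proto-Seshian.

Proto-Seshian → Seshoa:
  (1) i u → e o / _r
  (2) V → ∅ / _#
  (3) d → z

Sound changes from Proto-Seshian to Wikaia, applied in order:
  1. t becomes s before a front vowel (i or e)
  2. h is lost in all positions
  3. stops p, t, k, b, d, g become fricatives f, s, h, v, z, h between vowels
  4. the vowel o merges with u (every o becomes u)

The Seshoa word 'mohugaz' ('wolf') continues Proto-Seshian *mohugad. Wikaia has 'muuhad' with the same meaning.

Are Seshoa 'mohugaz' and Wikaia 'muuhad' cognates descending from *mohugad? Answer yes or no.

yes

Derive the expected Wikaia reflex of *mohugad:
Wikaia: *mohugad > mougad > mouhad > muuhad  (by h-loss, intervocalic lenition, vowel merger)
Wikaia 'muuhad' matches the regular reflex exactly, so the pair is cognate.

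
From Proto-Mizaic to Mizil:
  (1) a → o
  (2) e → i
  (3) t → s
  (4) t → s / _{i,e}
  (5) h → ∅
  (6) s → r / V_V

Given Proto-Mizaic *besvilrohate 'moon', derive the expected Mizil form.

Mizil: start from *besvilrohate.
  rule 1 (vowel merger): besvilrohate → besvilrohote
  rule 2 (vowel merger): besvilrohote → bisvilrohoti
  rule 3 (unconditioned shift): bisvilrohoti → bisvilrohosi
  rule 4: no change — bisvilrohosi
  rule 5 (h-loss): bisvilrohosi → bisvilroosi
  rule 6 (rhotacism): bisvilroosi → bisvilroori
  ⇒ Mizil bisvilroori

bisvilroori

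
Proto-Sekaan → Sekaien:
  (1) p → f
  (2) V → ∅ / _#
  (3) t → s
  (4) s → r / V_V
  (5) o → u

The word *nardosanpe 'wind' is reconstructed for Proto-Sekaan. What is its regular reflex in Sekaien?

Sekaien: *nardosanpe > nardosanfe > nardosanf > nardoranf > narduranf  (by unconditioned shift, apocope, rhotacism, vowel merger)

narduranf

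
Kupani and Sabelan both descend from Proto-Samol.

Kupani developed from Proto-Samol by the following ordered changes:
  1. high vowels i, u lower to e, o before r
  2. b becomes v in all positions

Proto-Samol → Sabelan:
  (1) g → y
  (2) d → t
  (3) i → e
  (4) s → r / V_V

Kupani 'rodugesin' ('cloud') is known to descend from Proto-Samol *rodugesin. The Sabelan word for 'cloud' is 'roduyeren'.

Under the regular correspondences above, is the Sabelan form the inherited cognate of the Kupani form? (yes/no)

no

Derive the expected Sabelan reflex of *rodugesin:
Sabelan: *rodugesin > roduyesin > rotuyesin > rotuyesen > rotuyeren  (by unconditioned shift, unconditioned shift, vowel merger, rhotacism)
The regular Sabelan reflex would be 'rotuyeren', but the attested form is 'roduyeren'. The correspondence is irregular, so they are not cognates (the Sabelan form has a different source).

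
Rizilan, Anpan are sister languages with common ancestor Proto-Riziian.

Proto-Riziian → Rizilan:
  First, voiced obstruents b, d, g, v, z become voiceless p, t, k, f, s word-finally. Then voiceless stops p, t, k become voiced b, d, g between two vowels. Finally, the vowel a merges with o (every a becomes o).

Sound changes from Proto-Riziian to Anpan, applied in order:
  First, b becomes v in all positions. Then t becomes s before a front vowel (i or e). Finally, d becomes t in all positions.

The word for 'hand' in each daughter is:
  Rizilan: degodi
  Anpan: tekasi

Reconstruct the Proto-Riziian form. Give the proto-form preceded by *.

*dekati

Position 1: Rizilan has d, Anpan has t. Taking the neighbouring segments as reconstructed: Rizilan d can only go back to *d; Anpan t can only go back to *d — the one source consistent with every daughter is *d.
Position 4: Rizilan has o, Anpan has a. Anpan preserves a here (none of its changes turn any other segment into a), so the proto-segment is *a.
Position 3: Rizilan has g, Anpan has k. Anpan preserves k here (none of its changes turn any other segment into k), so the proto-segment is *k.
Continuing position by position gives *dekati; check it forward:
Rizilan: start from *dekati.
  rule 1: no change — dekati
  rule 2 (intervocalic voicing): dekati → degadi
  rule 3 (vowel merger): degadi → degodi
  ⇒ Rizilan degodi
Anpan: *dekati
  dekati (rule 1 does not apply)
  dekati → dekasi   [palatalisation]
  dekasi → tekasi   [unconditioned shift]
  giving Anpan tekasi.
No other proto-form is consistent with every reflex, so the reconstruction is *dekati.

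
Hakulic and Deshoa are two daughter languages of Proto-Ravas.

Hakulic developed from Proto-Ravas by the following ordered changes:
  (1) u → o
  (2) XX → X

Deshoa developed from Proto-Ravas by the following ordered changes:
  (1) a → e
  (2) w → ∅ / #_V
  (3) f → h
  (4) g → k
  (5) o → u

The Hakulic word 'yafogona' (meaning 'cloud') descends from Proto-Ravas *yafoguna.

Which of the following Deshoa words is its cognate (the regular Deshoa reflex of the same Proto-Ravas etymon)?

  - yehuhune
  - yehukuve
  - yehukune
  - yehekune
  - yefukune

Deshoa: *yafoguna
  yafoguna → yefogune   [vowel merger]
  yefogune (rule 2 does not apply)
  yefogune → yehogune   [unconditioned shift]
  yehogune → yehokune   [unconditioned shift]
  yehokune → yehukune   [vowel merger]
  giving Deshoa yehukune.
The other candidates each miss or misapply at least one Deshoa change.

yehukune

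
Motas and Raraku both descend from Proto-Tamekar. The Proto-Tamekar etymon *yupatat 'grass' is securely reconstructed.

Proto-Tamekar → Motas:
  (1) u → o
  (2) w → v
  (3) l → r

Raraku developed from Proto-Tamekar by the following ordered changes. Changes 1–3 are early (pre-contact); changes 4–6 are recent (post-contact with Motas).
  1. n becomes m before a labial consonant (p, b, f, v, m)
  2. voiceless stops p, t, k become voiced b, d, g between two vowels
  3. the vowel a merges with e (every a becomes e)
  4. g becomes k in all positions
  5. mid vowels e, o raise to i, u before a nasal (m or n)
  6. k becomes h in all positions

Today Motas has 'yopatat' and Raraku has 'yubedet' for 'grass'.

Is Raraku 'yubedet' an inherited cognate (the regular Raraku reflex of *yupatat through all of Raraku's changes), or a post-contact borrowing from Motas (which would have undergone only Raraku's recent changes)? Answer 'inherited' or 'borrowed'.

inherited

If inherited, *yupatat would pass through all of Raraku's changes:
Raraku: *yupatat > yubadat > yubedet  (by intervocalic voicing, vowel merger)
If borrowed from Motas 'yopatat' after the early changes, it would undergo only the recent ones:
  rule 4 (unconditioned shift): no change (yopatat)
  rule 5 (pre-nasal raising): no change (yopatat)
  rule 6 (unconditioned shift): no change (yopatat)
  ⇒ as a loan: yopatat
Raraku 'yubedet' matches the inherited outcome exactly, so it is an inherited cognate, not a loan.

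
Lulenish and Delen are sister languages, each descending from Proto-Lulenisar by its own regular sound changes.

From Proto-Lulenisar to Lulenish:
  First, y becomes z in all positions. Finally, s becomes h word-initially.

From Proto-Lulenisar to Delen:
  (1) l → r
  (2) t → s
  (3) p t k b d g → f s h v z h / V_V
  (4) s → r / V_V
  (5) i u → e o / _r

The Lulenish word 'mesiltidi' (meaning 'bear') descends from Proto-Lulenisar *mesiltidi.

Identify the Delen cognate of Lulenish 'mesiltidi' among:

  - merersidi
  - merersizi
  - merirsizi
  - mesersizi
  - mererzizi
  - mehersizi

merersizi

Delen: *mesiltidi > mesirtidi > mesirsidi > mesirsizi > merirsizi > merersizi  (by unconditioned shift, unconditioned shift, intervocalic lenition, rhotacism, pre-rhotic lowering)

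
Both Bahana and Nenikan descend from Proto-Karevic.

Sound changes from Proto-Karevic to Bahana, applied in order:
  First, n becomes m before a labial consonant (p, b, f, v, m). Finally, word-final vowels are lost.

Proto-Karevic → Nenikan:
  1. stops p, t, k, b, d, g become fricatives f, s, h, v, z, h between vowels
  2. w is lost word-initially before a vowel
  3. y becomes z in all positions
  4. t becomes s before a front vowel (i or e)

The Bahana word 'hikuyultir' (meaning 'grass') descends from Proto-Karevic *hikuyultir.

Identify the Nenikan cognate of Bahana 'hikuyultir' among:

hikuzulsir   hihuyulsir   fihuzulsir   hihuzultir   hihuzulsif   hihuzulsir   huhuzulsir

Nenikan: *hikuyultir
  hikuyultir → hihuyultir   [intervocalic lenition]
  hihuyultir (rule 2 does not apply)
  hihuyultir → hihuzultir   [unconditioned shift]
  hihuzultir → hihuzulsir   [palatalisation]
  giving Nenikan hihuzulsir.
Among the options, 'hihuzulsir' alone shows every Nenikan change applied in order.

hihuzulsir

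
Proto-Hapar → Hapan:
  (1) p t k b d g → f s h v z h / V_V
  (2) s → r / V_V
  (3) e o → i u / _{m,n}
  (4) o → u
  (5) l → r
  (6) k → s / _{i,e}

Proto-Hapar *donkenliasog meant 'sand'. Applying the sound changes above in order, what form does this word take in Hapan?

dunsinriarug

Hapan: *donkenliasog
  donkenliasog (rule 1 does not apply)
  donkenliasog → donkenliarog   [rhotacism]
  donkenliarog → dunkinliarog   [pre-nasal raising]
  dunkinliarog → dunkinliarug   [vowel merger]
  dunkinliarug → dunkinriarug   [unconditioned shift]
  dunkinriarug → dunsinriarug   [palatalisation]
  giving Hapan dunsinriarug.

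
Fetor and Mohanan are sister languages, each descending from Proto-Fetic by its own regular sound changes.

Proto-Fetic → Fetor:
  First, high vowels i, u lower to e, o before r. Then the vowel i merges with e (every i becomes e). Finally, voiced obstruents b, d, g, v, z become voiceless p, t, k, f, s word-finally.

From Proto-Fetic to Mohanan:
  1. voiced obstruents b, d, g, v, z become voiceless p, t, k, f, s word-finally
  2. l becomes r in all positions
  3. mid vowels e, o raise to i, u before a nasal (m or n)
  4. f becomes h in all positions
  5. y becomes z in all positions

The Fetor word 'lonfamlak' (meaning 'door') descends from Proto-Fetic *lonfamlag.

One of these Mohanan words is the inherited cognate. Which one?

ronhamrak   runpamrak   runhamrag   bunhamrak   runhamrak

runhamrak

Mohanan: start from *lonfamlag.
  rule 1 (final devoicing): lonfamlag → lonfamlak
  rule 2 (unconditioned shift): lonfamlak → ronfamrak
  rule 3 (pre-nasal raising): ronfamrak → runfamrak
  rule 4 (unconditioned shift): runfamrak → runhamrak
  rule 5: no change — runhamrak
  ⇒ Mohanan runhamrak
Among the options, 'runhamrak' alone shows every Mohanan change applied in order.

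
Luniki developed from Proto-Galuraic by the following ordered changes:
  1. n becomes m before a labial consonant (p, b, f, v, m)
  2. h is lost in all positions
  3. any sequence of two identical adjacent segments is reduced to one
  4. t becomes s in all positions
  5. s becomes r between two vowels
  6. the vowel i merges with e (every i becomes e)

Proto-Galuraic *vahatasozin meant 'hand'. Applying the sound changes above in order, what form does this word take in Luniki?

vararozen

Luniki: *vahatasozin
  vahatasozin (rule 1 does not apply)
  vahatasozin → vaatasozin   [h-loss]
  vaatasozin → vatasozin   [degemination]
  vatasozin → vasasozin   [unconditioned shift]
  vasasozin → vararozin   [rhotacism]
  vararozin → vararozen   [vowel merger]
  giving Luniki vararozen.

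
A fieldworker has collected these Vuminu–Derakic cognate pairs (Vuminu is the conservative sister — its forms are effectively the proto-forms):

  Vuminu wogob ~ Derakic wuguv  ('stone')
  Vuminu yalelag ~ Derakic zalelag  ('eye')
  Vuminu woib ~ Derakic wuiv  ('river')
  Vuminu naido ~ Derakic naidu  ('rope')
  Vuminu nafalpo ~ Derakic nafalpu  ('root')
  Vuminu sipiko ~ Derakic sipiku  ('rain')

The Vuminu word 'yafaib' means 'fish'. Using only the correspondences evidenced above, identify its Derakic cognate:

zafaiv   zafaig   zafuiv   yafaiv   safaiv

yalelag ~ zalelag — Vuminu y corresponds to Derakic z word-initially before a back vowel.
wogob ~ wuguv, woib ~ wuiv — Vuminu b corresponds to Derakic v word-finally.
Applying these to Vuminu 'yafaib':
  yafaib → zafaib   (y→z word-initially before a back vowel)
  zafaib → zafaiv   (b→v word-finally)
So the Derakic cognate is 'zafaiv'.

zafaiv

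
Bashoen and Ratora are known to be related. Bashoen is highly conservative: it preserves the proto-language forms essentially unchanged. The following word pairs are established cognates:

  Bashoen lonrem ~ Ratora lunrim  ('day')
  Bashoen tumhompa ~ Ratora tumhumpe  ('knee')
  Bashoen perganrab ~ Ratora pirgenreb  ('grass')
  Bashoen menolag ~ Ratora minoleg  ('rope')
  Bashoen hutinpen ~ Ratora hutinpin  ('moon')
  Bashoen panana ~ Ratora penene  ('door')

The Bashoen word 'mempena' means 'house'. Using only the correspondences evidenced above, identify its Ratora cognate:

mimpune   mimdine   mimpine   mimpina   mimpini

mimpine

lonrem ~ lunrim — Bashoen e corresponds to Ratora i after a consonant, before a nasal.
menolag ~ minoleg, hutinpen ~ hutinpin — Bashoen e corresponds to Ratora i after a consonant, before a nasal.
tumhompa ~ tumhumpe, panana ~ penene — Bashoen a corresponds to Ratora e word-finally.
Applying these to Bashoen 'mempena':
  mempena → mimpena   (e→i after a consonant, before a nasal)
  mimpena → mimpina   (e→i after a consonant, before a nasal)
  mimpina → mimpine   (a→e word-finally)
So the Ratora cognate is 'mimpine'.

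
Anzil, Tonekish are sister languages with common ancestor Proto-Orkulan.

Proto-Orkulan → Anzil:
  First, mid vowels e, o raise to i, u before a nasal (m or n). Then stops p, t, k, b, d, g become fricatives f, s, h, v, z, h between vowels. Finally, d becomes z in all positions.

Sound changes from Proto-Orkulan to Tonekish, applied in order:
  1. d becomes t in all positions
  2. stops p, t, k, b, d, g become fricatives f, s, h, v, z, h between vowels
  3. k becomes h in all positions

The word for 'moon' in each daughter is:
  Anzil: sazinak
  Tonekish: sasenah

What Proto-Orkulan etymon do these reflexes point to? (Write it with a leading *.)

*sadenak

Position 3: Anzil has z, Tonekish has s. Taking the neighbouring segments as reconstructed: Anzil z could go back to *d or *z; Tonekish s could go back to *t or *d or *s — the one source consistent with every daughter is *d.
Position 7: Anzil has k, Tonekish has h. Anzil preserves k here (none of its changes turn any other segment into k), so the proto-segment is *k.
This points to *sadenak. Verify forward in each daughter:
Anzil: start from *sadenak.
  rule 1 (pre-nasal raising): sadenak → sadinak
  rule 2 (intervocalic lenition): sadinak → sazinak
  rule 3: no change — sazinak
  ⇒ Anzil sazinak
Tonekish: start from *sadenak.
  rule 1 (unconditioned shift): sadenak → satenak
  rule 2 (intervocalic lenition): satenak → sasenak
  rule 3 (unconditioned shift): sasenak → sasenah
  ⇒ Tonekish sasenah
No other proto-form is consistent with every reflex, so the reconstruction is *sadenak.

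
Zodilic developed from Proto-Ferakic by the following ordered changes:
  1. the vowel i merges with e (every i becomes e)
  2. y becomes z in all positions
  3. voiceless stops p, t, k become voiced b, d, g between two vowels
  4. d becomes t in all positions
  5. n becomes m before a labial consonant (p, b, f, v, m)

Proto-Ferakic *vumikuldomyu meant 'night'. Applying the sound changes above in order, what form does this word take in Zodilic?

Zodilic: start from *vumikuldomyu.
  rule 1 (vowel merger): vumikuldomyu → vumekuldomyu
  rule 2 (unconditioned shift): vumekuldomyu → vumekuldomzu
  rule 3 (intervocalic voicing): vumekuldomzu → vumeguldomzu
  rule 4 (unconditioned shift): vumeguldomzu → vumegultomzu
  rule 5: no change — vumegultomzu
  ⇒ Zodilic vumegultomzu

vumegultomzu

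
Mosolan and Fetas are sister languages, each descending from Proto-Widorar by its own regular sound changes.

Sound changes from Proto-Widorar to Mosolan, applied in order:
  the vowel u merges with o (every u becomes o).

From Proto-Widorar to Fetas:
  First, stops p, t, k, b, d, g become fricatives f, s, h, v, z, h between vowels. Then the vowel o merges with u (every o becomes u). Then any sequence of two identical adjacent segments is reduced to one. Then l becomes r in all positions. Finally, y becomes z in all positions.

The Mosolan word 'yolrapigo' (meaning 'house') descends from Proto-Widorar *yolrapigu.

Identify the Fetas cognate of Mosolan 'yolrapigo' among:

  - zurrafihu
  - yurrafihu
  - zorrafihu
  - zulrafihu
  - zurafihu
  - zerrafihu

Fetas: *yolrapigu > yolrafihu > yulrafihu > yurrafihu > zurrafihu  (by intervocalic lenition, vowel merger, unconditioned shift, unconditioned shift)
Among the options, 'zurrafihu' alone shows every Fetas change applied in order.

zurrafihu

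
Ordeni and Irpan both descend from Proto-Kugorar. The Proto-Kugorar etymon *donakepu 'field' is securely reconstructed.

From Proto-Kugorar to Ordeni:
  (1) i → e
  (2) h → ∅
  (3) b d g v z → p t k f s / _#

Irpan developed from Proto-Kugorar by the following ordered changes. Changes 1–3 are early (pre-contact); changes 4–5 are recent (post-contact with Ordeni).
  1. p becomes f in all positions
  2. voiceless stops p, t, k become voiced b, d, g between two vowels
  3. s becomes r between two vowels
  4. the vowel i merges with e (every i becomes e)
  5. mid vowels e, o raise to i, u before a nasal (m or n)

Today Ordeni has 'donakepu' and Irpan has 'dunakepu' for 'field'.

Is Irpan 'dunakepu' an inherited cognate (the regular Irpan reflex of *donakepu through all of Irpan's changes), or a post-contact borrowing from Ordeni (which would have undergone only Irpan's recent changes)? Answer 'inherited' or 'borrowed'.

If inherited, *donakepu would pass through all of Irpan's changes:
Irpan: *donakepu
  donakepu → donakefu   [unconditioned shift]
  donakefu → donagefu   [intervocalic voicing]
  donagefu (rule 3 does not apply)
  donagefu (rule 4 does not apply)
  donagefu → dunagefu   [pre-nasal raising]
  giving Irpan dunagefu.
If borrowed from Ordeni 'donakepu' after the early changes, it would undergo only the recent ones:
  rule 4 (vowel merger): no change (donakepu)
  rule 5 (pre-nasal raising): donakepu → dunakepu
  ⇒ as a loan: dunakepu
Irpan 'dunakepu' matches the loan outcome 'dunakepu', not the inherited 'dunagefu' — it skipped the early Irpan changes, so it was borrowed from Ordeni.

borrowed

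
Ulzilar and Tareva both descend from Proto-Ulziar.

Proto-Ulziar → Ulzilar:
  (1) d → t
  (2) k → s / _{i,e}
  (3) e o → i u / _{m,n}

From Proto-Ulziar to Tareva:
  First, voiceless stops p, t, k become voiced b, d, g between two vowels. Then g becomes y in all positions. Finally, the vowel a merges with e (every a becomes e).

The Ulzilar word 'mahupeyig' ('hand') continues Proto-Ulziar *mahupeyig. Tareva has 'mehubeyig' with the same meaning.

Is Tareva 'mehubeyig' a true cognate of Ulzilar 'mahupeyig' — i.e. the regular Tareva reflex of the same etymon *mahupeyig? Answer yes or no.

Derive the expected Tareva reflex of *mahupeyig:
Tareva: *mahupeyig > mahubeyig > mahubeyiy > mehubeyiy  (by intervocalic voicing, unconditioned shift, vowel merger)
The regular Tareva reflex would be 'mehubeyiy', but the attested form is 'mehubeyig'. The correspondence is irregular, so they are not cognates (the Tareva form has a different source).

no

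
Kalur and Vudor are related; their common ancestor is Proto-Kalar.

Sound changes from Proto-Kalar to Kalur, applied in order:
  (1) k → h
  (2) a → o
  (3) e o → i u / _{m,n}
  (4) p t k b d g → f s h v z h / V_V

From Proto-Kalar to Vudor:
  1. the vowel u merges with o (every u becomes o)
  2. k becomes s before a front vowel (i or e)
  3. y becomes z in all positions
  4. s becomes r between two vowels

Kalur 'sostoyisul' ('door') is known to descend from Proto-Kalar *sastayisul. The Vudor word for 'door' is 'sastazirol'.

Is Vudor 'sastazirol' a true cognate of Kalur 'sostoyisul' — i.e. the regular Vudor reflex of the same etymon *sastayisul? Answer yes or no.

Derive the expected Vudor reflex of *sastayisul:
Vudor: *sastayisul > sastayisol > sastazisol > sastazirol  (by vowel merger, unconditioned shift, rhotacism)
Vudor 'sastazirol' matches the regular reflex exactly, so the pair is cognate.

yes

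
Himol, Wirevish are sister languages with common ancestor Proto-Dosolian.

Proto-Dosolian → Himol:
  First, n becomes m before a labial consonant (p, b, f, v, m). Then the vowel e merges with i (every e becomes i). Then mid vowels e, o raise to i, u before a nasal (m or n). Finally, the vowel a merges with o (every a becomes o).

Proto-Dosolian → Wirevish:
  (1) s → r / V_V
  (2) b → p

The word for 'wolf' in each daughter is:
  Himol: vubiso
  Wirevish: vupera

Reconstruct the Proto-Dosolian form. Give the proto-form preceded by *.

*vubesa

Position 5: Himol has s, Wirevish has r. Himol preserves s here (none of its changes turn any other segment into s), so the proto-segment is *s.
Position 3: Himol has b, Wirevish has p. Himol preserves b here (none of its changes turn any other segment into b), so the proto-segment is *b.
This points to *vubesa. Verify forward in each daughter:
Himol: start from *vubesa.
  rule 1: no change — vubesa
  rule 2 (vowel merger): vubesa → vubisa
  rule 3: no change — vubisa
  rule 4 (vowel merger): vubisa → vubiso
  ⇒ Himol vubiso
Wirevish: *vubesa
  vubesa → vubera   [rhotacism]
  vubera → vupera   [unconditioned shift]
  giving Wirevish vupera.
*vubesa is the unique common source.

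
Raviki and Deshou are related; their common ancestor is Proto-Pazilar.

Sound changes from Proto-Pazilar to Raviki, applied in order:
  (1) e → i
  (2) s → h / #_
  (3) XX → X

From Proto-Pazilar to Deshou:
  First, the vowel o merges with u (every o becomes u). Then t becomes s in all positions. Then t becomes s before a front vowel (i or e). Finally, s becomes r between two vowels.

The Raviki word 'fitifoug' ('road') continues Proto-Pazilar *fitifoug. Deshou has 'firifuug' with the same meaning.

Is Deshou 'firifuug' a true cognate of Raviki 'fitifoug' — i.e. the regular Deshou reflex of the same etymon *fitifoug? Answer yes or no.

Derive the expected Deshou reflex of *fitifoug:
Deshou: *fitifoug
  fitifoug → fitifuug   [vowel merger]
  fitifuug → fisifuug   [unconditioned shift]
  fisifuug (rule 3 does not apply)
  fisifuug → firifuug   [rhotacism]
  giving Deshou firifuug.
Deshou 'firifuug' matches the regular reflex exactly, so the pair is cognate.

yes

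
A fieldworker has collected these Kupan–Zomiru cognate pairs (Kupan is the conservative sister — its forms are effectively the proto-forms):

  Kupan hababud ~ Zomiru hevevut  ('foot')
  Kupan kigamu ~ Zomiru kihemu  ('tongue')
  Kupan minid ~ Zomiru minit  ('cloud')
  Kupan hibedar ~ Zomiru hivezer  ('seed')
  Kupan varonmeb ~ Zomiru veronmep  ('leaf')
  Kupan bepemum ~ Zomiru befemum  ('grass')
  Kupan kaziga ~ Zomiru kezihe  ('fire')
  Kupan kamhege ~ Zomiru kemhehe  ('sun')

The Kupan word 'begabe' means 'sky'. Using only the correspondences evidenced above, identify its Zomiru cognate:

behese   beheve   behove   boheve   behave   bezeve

beheve

kigamu ~ kihemu, kaziga ~ kezihe — Kupan g corresponds to Zomiru h between vowels (before a back vowel).
hababud ~ hevevut — Kupan a corresponds to Zomiru e after a consonant, before a labial obstruent.
hibedar ~ hivezer — Kupan b corresponds to Zomiru v between vowels (before a front vowel).
Applying these to Kupan 'begabe':
  begabe → behabe   (g→h between vowels (before a back vowel))
  behabe → behebe   (a→e after a consonant, before a labial obstruent)
  behebe → beheve   (b→v between vowels (before a front vowel))
So the Zomiru cognate is 'beheve'.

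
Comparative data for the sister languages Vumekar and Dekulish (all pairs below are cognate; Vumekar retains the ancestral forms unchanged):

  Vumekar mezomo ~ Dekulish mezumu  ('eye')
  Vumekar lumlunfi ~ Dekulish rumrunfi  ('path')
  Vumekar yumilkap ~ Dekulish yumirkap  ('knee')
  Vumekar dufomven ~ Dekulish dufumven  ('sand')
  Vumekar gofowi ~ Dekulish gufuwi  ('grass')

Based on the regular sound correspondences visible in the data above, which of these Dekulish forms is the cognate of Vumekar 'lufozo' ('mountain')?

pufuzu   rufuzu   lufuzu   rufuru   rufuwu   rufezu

rufuzu

lumlunfi ~ rumrunfi — Vumekar l corresponds to Dekulish r word-initially before a back vowel.
gofowi ~ gufuwi — Vumekar o corresponds to Dekulish u after a consonant, before a consonant other than r, m, n, p, b, f, v.
mezomo ~ mezumu — Vumekar o corresponds to Dekulish u word-finally.
Applying these to Vumekar 'lufozo':
  lufozo → rufozo   (l→r word-initially before a back vowel)
  rufozo → rufuzo   (o→u after a consonant, before a consonant other than r, m, n, p, b, f, v)
  rufuzo → rufuzu   (o→u word-finally)
So the Dekulish cognate is 'rufuzu'.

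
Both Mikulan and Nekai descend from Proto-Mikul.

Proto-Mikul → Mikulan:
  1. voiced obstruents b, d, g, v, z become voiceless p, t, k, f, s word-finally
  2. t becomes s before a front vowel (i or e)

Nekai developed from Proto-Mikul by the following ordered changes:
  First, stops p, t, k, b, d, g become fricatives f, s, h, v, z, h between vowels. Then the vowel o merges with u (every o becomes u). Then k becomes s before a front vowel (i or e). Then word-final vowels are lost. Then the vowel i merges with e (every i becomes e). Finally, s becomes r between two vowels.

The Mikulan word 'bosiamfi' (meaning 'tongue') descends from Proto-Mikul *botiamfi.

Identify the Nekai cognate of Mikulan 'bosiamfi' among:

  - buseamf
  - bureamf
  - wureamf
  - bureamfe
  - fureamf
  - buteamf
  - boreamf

Nekai: *botiamfi
  botiamfi → bosiamfi   [intervocalic lenition]
  bosiamfi → busiamfi   [vowel merger]
  busiamfi (rule 3 does not apply)
  busiamfi → busiamf   [apocope]
  busiamf → buseamf   [vowel merger]
  buseamf → bureamf   [rhotacism]
  giving Nekai bureamf.
Among the options, 'bureamf' alone shows every Nekai change applied in order.

bureamf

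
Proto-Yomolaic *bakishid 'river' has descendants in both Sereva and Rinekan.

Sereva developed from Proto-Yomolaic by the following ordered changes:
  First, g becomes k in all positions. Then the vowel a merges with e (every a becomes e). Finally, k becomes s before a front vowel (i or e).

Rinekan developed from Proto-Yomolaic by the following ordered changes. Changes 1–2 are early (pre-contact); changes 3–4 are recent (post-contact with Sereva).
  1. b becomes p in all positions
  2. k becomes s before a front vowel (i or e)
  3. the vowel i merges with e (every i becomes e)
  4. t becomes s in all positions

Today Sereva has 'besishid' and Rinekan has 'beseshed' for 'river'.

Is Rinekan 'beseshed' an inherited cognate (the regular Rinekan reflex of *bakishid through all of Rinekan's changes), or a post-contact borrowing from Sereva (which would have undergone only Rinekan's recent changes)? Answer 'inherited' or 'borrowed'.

borrowed

If inherited, *bakishid would pass through all of Rinekan's changes:
Rinekan: start from *bakishid.
  rule 1 (unconditioned shift): bakishid → pakishid
  rule 2 (palatalisation): pakishid → pasishid
  rule 3 (vowel merger): pasishid → paseshed
  rule 4: no change — paseshed
  ⇒ Rinekan paseshed
If borrowed from Sereva 'besishid' after the early changes, it would undergo only the recent ones:
  rule 3 (vowel merger): besishid → beseshed
  rule 4 (unconditioned shift): no change (beseshed)
  ⇒ as a loan: beseshed
Rinekan 'beseshed' matches the loan outcome 'beseshed', not the inherited 'paseshed' — it skipped the early Rinekan changes, so it was borrowed from Sereva.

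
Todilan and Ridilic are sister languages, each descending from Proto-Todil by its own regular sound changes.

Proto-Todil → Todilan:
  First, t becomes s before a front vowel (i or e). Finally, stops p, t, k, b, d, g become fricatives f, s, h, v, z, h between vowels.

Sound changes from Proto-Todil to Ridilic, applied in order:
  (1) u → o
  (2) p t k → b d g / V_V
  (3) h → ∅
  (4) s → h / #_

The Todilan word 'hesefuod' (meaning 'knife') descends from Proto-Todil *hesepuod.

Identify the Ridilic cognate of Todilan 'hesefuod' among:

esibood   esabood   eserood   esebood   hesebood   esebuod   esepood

esebood

Ridilic: *hesepuod
  hesepuod → hesepood   [vowel merger]
  hesepood → hesebood   [intervocalic voicing]
  hesebood → esebood   [h-loss]
  esebood (rule 4 does not apply)
  giving Ridilic esebood.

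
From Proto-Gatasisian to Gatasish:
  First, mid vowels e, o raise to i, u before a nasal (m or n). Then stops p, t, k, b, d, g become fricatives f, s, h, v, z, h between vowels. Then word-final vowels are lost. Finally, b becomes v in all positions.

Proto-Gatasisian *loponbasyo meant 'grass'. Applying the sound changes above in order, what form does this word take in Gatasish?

Gatasish: *loponbasyo > lopunbasyo > lofunbasyo > lofunbasy > lofunvasy  (by pre-nasal raising, intervocalic lenition, apocope, unconditioned shift)

lofunvasy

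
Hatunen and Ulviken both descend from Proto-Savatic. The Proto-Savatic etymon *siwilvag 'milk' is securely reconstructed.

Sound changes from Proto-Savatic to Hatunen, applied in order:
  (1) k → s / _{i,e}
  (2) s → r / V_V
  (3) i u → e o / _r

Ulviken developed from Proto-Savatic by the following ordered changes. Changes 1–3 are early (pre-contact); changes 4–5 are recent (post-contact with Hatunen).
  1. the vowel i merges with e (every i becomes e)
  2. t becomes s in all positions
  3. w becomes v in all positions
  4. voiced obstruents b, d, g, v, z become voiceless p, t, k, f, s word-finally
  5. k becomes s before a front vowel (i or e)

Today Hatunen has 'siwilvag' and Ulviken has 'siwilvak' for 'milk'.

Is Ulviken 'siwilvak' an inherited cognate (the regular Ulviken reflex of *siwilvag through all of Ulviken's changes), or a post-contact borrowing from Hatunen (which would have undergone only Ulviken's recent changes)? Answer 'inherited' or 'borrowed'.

If inherited, *siwilvag would pass through all of Ulviken's changes:
Ulviken: start from *siwilvag.
  rule 1 (vowel merger): siwilvag → sewelvag
  rule 2: no change — sewelvag
  rule 3 (unconditioned shift): sewelvag → sevelvag
  rule 4 (final devoicing): sevelvag → sevelvak
  rule 5: no change — sevelvak
  ⇒ Ulviken sevelvak
If borrowed from Hatunen 'siwilvag' after the early changes, it would undergo only the recent ones:
  rule 4 (final devoicing): siwilvag → siwilvak
  rule 5 (palatalisation): no change (siwilvak)
  ⇒ as a loan: siwilvak
Ulviken 'siwilvak' matches the loan outcome 'siwilvak', not the inherited 'sevelvak' — it skipped the early Ulviken changes, so it was borrowed from Hatunen.

borrowed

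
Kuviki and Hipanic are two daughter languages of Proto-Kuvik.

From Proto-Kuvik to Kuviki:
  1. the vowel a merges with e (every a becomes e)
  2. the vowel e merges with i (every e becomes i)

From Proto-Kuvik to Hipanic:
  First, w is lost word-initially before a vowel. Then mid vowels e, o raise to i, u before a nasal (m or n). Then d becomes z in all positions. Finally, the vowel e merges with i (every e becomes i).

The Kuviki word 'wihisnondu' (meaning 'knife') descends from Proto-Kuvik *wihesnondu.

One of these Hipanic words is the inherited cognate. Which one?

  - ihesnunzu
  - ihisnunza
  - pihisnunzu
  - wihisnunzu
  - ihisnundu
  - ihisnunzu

ihisnunzu

Hipanic: *wihesnondu
  wihesnondu → ihesnondu   [glide loss]
  ihesnondu → ihesnundu   [pre-nasal raising]
  ihesnundu → ihesnunzu   [unconditioned shift]
  ihesnunzu → ihisnunzu   [vowel merger]
  giving Hipanic ihisnunzu.
Among the options, 'ihisnunzu' alone shows every Hipanic change applied in order.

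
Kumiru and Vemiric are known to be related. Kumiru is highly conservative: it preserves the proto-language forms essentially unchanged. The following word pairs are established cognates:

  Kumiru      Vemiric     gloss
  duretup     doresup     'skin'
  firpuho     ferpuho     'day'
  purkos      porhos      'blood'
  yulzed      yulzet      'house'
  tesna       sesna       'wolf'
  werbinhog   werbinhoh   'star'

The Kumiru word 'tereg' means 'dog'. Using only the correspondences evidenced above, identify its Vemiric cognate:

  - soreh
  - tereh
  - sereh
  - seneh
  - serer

sereh

tesna ~ sesna — Kumiru t corresponds to Vemiric s word-initially before a front vowel.
werbinhog ~ werbinhoh — Kumiru g corresponds to Vemiric h word-finally.
Applying these to Kumiru 'tereg':
  tereg → sereg   (t→s word-initially before a front vowel)
  sereg → sereh   (g→h word-finally)
So the Vemiric cognate is 'sereh'.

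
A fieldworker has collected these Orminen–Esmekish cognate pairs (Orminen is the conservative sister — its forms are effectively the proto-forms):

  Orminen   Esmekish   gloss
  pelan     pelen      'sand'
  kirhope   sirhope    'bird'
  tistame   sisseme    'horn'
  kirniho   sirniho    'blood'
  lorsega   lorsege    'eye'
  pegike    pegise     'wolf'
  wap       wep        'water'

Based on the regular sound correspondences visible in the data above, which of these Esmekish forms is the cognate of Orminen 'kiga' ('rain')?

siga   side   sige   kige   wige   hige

kirhope ~ sirhope, kirniho ~ sirniho — Orminen k corresponds to Esmekish s word-initially before a front vowel.
lorsega ~ lorsege — Orminen a corresponds to Esmekish e word-finally.
Applying these to Orminen 'kiga':
  kiga → siga   (k→s word-initially before a front vowel)
  siga → sige   (a→e word-finally)
So the Esmekish cognate is 'sige'.

sige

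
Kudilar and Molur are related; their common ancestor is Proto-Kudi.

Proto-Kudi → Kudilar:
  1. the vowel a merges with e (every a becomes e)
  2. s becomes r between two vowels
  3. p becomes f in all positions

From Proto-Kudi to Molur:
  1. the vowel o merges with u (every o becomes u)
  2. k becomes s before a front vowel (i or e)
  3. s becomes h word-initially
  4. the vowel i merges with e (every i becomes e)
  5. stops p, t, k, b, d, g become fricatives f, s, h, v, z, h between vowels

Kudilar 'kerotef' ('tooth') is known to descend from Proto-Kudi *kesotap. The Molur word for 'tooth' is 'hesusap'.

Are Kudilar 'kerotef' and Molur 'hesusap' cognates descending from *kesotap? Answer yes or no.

yes

Derive the expected Molur reflex of *kesotap:
Molur: *kesotap
  kesotap → kesutap   [vowel merger]
  kesutap → sesutap   [palatalisation]
  sesutap → hesutap   [debuccalisation]
  hesutap (rule 4 does not apply)
  hesutap → hesusap   [intervocalic lenition]
  giving Molur hesusap.
Molur 'hesusap' matches the regular reflex exactly, so the pair is cognate.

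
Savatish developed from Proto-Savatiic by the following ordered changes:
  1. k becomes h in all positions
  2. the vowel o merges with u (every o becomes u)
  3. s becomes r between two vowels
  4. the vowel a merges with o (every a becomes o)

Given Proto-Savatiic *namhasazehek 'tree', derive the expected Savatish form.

Savatish: *namhasazehek
  namhasazehek → namhasazeheh   [unconditioned shift]
  namhasazeheh (rule 2 does not apply)
  namhasazeheh → namharazeheh   [rhotacism]
  namharazeheh → nomhorozeheh   [vowel merger]
  giving Savatish nomhorozeheh.

nomhorozeheh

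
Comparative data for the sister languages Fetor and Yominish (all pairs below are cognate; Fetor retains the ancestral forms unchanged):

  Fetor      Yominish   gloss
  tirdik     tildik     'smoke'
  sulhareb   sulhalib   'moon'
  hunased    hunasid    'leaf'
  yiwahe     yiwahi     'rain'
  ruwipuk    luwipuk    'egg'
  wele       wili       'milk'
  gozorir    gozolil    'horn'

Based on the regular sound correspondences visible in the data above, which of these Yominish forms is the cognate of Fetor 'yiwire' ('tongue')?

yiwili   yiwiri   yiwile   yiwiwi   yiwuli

yiwili

sulhareb ~ sulhalib — Fetor r corresponds to Yominish l between vowels (before a front vowel).
yiwahe ~ yiwahi, wele ~ wili — Fetor e corresponds to Yominish i word-finally.
Applying these to Fetor 'yiwire':
  yiwire → yiwile   (r→l between vowels (before a front vowel))
  yiwile → yiwili   (e→i word-finally)
So the Yominish cognate is 'yiwili'.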